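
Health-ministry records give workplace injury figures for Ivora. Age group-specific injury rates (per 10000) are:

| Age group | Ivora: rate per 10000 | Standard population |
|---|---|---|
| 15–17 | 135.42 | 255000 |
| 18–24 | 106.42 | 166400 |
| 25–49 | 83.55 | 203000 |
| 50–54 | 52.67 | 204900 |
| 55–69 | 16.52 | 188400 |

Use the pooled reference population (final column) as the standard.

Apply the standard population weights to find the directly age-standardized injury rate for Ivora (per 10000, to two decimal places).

Standard total = 1017700; weights = 0.2506, 0.1635, 0.1995, 0.2013, 0.1851.
Standardized rate: 0.2506×135.42 + 0.1635×106.42 + 0.1995×83.55 + 0.2013×52.67 + 0.1851×16.52 = 81.6601 per 10000.

81.66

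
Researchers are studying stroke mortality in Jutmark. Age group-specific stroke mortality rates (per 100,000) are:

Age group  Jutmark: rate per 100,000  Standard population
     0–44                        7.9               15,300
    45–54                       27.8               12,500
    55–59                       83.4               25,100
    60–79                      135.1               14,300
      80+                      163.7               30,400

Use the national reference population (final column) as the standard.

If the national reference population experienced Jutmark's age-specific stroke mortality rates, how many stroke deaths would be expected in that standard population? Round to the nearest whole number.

Expected stroke deaths = Σ (standard pop × age-specific rate ÷ 100,000)
= 15,300×7.9/100,000 + 12,500×27.8/100,000 + 25,100×83.4/100,000 + 14,300×135.1/100,000 + 30,400×163.7/100,000
= 1.21 + 3.48 + 20.93 + 19.32 + 49.76 = 94.70.

95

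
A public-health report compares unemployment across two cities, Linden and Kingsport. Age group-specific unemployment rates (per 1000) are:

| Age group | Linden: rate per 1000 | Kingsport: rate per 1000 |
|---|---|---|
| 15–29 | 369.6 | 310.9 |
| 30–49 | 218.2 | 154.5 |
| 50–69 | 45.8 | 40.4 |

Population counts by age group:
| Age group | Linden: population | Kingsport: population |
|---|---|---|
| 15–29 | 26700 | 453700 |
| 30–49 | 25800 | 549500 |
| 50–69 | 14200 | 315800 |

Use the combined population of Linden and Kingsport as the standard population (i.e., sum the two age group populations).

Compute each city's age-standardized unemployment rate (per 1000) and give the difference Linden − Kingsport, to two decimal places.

Combined standard total = 1385700; weights = 0.3467, 0.4152, 0.2381.
Linden: 0.3467×369.6 + 0.4152×218.2 + 0.2381×45.8 = 229.6314 per 1000.
Kingsport: 0.3467×310.9 + 0.4152×154.5 + 0.2381×40.4 = 181.5488 per 1000.
Difference = 229.6314 − 181.5488 = 48.0826.

48.08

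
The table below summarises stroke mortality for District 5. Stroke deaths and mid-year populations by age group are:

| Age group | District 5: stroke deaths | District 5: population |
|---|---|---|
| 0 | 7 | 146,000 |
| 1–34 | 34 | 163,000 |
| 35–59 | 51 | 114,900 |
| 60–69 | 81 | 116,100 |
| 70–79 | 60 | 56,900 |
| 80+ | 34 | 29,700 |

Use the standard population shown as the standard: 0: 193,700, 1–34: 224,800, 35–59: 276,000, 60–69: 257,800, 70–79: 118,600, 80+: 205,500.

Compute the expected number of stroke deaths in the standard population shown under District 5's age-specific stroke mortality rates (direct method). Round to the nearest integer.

Age-specific rates per 100,000 for District 5: 4.79, 20.86, 44.39, 69.77, 105.45, 114.48.
Expected stroke deaths = Σ (standard pop × age-specific rate ÷ 100,000)
= 193,700×4.79/100,000 + 224,800×20.86/100,000 + 276,000×44.39/100,000 + 257,800×69.77/100,000 + 118,600×105.45/100,000 + 205,500×114.48/100,000
= 9.29 + 46.89 + 122.51 + 179.86 + 125.06 + 235.25 = 718.86.

719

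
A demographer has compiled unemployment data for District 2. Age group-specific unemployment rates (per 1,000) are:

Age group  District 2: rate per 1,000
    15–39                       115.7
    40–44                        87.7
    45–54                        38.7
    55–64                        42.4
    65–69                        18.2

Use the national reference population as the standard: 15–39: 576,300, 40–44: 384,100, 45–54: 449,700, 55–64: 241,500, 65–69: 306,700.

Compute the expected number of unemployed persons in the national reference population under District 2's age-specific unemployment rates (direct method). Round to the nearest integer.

Expected unemployed persons = Σ (standard pop × age-specific rate ÷ 1,000)
= 576,300×115.7/1,000 + 384,100×87.7/1,000 + 449,700×38.7/1,000 + 241,500×42.4/1,000 + 306,700×18.2/1,000
= 66677.91 + 33685.57 + 17403.39 + 10239.60 + 5581.94 = 133588.41.

133588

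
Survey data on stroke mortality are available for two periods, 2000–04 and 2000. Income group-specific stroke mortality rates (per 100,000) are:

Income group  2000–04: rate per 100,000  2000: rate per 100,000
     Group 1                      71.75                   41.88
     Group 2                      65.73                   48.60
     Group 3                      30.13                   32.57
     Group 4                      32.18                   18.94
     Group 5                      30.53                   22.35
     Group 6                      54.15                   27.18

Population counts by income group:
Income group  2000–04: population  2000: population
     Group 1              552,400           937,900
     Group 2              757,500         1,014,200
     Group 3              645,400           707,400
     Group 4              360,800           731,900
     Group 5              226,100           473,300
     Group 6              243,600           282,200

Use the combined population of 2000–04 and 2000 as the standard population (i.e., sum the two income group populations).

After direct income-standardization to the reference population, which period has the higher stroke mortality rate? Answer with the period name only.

2000–04

Combined standard total = 6,932,700; weights = 0.2150, 0.2556, 0.1951, 0.1576, 0.1009, 0.0758.
2000–04: 0.2150×71.75 + 0.2556×65.73 + 0.1951×30.13 + 0.1576×32.18 + 0.1009×30.53 + 0.0758×54.15 = 50.3600 per 100,000.
2000: 0.2150×41.88 + 0.2556×48.60 + 0.1951×32.57 + 0.1576×18.94 + 0.1009×22.35 + 0.0758×27.18 = 35.0798 per 100,000.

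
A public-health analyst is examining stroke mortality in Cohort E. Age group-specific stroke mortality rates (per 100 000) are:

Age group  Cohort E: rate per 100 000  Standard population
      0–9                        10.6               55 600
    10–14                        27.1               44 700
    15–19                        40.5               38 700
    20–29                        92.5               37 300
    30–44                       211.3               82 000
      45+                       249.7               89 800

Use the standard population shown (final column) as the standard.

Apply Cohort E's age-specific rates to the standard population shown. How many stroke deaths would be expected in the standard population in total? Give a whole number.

466

Expected stroke deaths = Σ (standard pop × age-specific rate ÷ 100 000)
= 55 600×10.6/100 000 + 44 700×27.1/100 000 + 38 700×40.5/100 000 + 37 300×92.5/100 000 + 82 000×211.3/100 000 + 89 800×249.7/100 000
= 5.89 + 12.11 + 15.67 + 34.50 + 173.27 + 224.23 = 465.68.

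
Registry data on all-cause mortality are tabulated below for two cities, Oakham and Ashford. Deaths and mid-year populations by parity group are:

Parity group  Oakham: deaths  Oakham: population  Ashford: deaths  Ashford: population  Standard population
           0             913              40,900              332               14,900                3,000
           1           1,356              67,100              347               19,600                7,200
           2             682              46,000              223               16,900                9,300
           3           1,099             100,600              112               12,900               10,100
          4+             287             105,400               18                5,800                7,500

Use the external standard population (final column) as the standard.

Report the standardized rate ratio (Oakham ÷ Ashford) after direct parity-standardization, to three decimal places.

Parity-specific rates per 100,000 for Oakham: 2232.27, 2020.86, 1482.61, 1092.45, 272.30.
For Ashford: 2228.19, 1770.41, 1319.53, 868.22, 310.34.
Standard total = 37,100; weights = 0.0809, 0.1941, 0.2507, 0.2722, 0.2022.
Oakham: 0.0809×2232.27 + 0.1941×2020.86 + 0.2507×1482.61 + 0.2722×1092.45 + 0.2022×272.30 = 1296.7985 per 100,000.
Ashford: 0.0809×2228.19 + 0.1941×1770.41 + 0.2507×1319.53 + 0.2722×868.22 + 0.2022×310.34 = 1153.6302 per 100,000.
Ratio = 1296.7985 ÷ 1153.6302 = 1.12410.

1.124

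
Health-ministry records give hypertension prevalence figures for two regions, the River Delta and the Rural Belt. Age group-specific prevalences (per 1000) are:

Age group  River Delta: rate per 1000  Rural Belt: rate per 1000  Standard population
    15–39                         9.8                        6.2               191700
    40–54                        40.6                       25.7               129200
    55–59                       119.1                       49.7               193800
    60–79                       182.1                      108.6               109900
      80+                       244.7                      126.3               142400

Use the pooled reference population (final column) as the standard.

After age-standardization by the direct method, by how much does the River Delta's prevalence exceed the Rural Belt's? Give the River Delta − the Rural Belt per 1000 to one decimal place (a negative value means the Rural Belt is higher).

53.5

Standard total = 767000; weights = 0.2499, 0.1684, 0.2527, 0.1433, 0.1857.
The River Delta: 0.2499×9.8 + 0.1684×40.6 + 0.2527×119.1 + 0.1433×182.1 + 0.1857×244.7 = 110.9046 per 1000.
The Rural Belt: 0.2499×6.2 + 0.1684×25.7 + 0.2527×49.7 + 0.1433×108.6 + 0.1857×126.3 = 57.4460 per 1000.
Difference = 110.9046 − 57.4460 = 53.4586.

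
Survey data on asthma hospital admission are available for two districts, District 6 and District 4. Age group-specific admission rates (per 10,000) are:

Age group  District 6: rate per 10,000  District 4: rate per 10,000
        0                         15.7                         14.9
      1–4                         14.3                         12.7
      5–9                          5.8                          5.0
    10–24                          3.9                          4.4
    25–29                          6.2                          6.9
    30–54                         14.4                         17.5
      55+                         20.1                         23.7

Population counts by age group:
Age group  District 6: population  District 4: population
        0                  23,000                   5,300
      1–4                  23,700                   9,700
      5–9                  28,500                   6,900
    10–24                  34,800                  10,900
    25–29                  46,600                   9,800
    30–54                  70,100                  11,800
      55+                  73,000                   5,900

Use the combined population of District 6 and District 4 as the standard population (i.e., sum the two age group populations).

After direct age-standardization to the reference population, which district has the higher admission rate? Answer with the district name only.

Combined standard total = 360,000; weights = 0.0786, 0.0928, 0.0983, 0.1269, 0.1567, 0.2275, 0.2192.
District 6: 0.0786×15.7 + 0.0928×14.3 + 0.0983×5.8 + 0.1269×3.9 + 0.1567×6.2 + 0.2275×14.4 + 0.2192×20.1 = 12.2789 per 10,000.
District 4: 0.0786×14.9 + 0.0928×12.7 + 0.0983×5.0 + 0.1269×4.4 + 0.1567×6.9 + 0.2275×17.5 + 0.2192×23.7 = 13.6563 per 10,000.
The crude rates (12.57 vs 11.58) would put District 6 higher, but that reflects its age composition; once standardized to a common age structure, District 4 has the higher underlying rate.

District 4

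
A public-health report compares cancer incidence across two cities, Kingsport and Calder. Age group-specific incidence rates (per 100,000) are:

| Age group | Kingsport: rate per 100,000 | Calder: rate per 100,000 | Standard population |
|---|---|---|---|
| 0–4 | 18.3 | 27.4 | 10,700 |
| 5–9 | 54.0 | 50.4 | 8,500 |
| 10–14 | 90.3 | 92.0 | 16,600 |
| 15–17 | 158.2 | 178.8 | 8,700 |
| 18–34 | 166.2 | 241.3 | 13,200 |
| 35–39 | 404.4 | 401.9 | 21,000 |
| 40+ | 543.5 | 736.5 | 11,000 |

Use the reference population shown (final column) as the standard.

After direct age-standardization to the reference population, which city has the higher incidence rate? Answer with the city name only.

Calder

Standard total = 89,700; weights = 0.1193, 0.0948, 0.1851, 0.0970, 0.1472, 0.2341, 0.1226.
Kingsport: 0.1193×18.3 + 0.0948×54.0 + 0.1851×90.3 + 0.0970×158.2 + 0.1472×166.2 + 0.2341×404.4 + 0.1226×543.5 = 225.1379 per 100,000.
Calder: 0.1193×27.4 + 0.0948×50.4 + 0.1851×92.0 + 0.0970×178.8 + 0.1472×241.3 + 0.2341×401.9 + 0.1226×736.5 = 262.3289 per 100,000.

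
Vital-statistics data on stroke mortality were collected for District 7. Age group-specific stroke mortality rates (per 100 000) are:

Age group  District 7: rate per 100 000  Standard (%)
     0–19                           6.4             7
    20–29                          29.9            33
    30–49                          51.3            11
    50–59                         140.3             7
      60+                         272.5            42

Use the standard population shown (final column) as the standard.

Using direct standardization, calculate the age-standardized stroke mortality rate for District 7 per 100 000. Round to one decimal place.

140.2

Standard weights: 0.07, 0.33, 0.11, 0.07, 0.42.
Standardized rate: 0.0700×6.4 + 0.3300×29.9 + 0.1100×51.3 + 0.0700×140.3 + 0.4200×272.5 = 140.2290 per 100 000.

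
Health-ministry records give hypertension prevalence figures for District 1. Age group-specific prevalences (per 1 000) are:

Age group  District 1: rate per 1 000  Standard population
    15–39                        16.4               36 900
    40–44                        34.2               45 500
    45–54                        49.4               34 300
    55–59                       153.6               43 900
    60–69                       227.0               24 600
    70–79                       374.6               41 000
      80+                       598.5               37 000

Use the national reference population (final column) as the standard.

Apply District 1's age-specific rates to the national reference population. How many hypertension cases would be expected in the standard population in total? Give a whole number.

53686

Expected hypertension cases = Σ (standard pop × age-specific rate ÷ 1 000)
= 36 900×16.4/1 000 + 45 500×34.2/1 000 + 34 300×49.4/1 000 + 43 900×153.6/1 000 + 24 600×227.0/1 000 + 41 000×374.6/1 000 + 37 000×598.5/1 000
= 605.16 + 1556.10 + 1694.42 + 6743.04 + 5584.20 + 15358.60 + 22144.50 = 53686.02.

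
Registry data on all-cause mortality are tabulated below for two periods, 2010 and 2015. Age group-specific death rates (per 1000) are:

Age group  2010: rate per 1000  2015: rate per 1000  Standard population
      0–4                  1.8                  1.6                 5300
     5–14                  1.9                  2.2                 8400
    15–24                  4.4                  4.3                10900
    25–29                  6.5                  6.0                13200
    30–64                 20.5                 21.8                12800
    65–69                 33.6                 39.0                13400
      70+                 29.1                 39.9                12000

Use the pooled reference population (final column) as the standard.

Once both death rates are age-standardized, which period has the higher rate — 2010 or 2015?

2015

Standard total = 76000; weights = 0.0697, 0.1105, 0.1434, 0.1737, 0.1684, 0.1763, 0.1579.
2010: 0.0697×1.8 + 0.1105×1.9 + 0.1434×4.4 + 0.1737×6.5 + 0.1684×20.5 + 0.1763×33.6 + 0.1579×29.1 = 16.0671 per 1000.
2015: 0.0697×1.6 + 0.1105×2.2 + 0.1434×4.3 + 0.1737×6.0 + 0.1684×21.8 + 0.1763×39.0 + 0.1579×39.9 = 18.8614 per 1000.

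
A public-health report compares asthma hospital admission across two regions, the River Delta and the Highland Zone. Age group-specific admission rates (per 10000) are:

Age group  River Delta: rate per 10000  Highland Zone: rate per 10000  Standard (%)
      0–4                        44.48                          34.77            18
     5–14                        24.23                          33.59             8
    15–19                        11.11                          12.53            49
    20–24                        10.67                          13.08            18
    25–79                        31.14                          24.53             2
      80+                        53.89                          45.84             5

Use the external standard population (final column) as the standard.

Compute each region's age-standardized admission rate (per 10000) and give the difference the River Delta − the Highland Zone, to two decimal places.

0.40

Standard weights: 0.18, 0.08, 0.49, 0.18, 0.02, 0.05.
The River Delta: 0.1800×44.48 + 0.0800×24.23 + 0.4900×11.11 + 0.1800×10.67 + 0.0200×31.14 + 0.0500×53.89 = 20.6266 per 10000.
The Highland Zone: 0.1800×34.77 + 0.0800×33.59 + 0.4900×12.53 + 0.1800×13.08 + 0.0200×24.53 + 0.0500×45.84 = 20.2225 per 10000.
Difference = 20.6266 − 20.2225 = 0.4041.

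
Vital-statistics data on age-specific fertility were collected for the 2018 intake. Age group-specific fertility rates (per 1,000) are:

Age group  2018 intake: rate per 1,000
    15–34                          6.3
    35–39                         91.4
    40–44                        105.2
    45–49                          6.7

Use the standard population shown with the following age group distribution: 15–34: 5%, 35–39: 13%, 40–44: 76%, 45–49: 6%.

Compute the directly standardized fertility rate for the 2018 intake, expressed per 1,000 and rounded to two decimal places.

92.55

Standard weights: 0.05, 0.13, 0.76, 0.06.
Standardized rate: 0.0500×6.3 + 0.1300×91.4 + 0.7600×105.2 + 0.0600×6.7 = 92.5510 per 1,000.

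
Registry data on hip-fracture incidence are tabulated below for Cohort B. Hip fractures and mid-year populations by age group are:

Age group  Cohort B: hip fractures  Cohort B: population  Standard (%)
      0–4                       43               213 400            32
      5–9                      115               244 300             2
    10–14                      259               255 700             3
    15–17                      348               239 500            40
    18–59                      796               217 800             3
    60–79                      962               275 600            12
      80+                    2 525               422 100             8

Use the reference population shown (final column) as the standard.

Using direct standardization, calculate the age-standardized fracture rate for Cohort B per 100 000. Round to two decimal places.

169.26

Age-specific rates per 100 000 for Cohort B: 20.15, 47.07, 101.29, 145.30, 365.47, 349.06, 598.20.
Standard weights: 0.32, 0.02, 0.03, 0.40, 0.03, 0.12, 0.08.
Standardized rate: 0.3200×20.15 + 0.0200×47.07 + 0.0300×101.29 + 0.4000×145.30 + 0.0300×365.47 + 0.1200×349.06 + 0.0800×598.20 = 169.2562 per 100 000.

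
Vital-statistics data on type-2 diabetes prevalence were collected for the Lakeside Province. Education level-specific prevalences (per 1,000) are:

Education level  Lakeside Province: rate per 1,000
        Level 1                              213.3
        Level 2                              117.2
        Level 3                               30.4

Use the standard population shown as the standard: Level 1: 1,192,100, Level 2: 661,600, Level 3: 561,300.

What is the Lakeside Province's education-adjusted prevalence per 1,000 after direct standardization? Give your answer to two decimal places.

144.46

Standard total = 2,415,000; weights = 0.4936, 0.2740, 0.2324.
Standardized rate: 0.4936×213.3 + 0.2740×117.2 + 0.2324×30.4 = 144.4629 per 1,000.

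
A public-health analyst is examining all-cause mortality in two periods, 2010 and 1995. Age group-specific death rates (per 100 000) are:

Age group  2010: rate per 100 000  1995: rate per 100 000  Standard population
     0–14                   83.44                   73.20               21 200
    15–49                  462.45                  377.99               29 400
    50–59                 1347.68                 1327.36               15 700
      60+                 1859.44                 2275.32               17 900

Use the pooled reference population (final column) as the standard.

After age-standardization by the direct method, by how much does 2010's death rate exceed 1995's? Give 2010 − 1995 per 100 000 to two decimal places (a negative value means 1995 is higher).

Standard total = 84 200; weights = 0.2518, 0.3492, 0.1865, 0.2126.
2010: 0.2518×83.44 + 0.3492×462.45 + 0.1865×1347.68 + 0.2126×1859.44 = 829.0678 per 100 000.
1995: 0.2518×73.20 + 0.3492×377.99 + 0.1865×1327.36 + 0.2126×2275.32 = 881.6214 per 100 000.
Difference = 829.0678 − 881.6214 = -52.5536.

-52.55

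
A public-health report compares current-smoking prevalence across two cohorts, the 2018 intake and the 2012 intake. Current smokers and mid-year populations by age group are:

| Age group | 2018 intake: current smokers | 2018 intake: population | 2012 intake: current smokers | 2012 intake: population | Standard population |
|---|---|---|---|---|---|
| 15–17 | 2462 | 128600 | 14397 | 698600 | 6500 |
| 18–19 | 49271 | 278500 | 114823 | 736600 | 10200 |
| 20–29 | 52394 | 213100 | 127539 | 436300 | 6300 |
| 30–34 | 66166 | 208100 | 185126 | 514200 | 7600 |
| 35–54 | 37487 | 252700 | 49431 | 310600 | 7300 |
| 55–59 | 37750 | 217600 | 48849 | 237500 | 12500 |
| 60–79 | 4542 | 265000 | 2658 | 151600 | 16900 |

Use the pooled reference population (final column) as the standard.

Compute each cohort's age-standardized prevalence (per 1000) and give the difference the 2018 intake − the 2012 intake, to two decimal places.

Age-specific rates per 1000 for the 2018 intake: 19.145, 176.916, 245.866, 317.953, 148.346, 173.483, 17.140.
For the 2012 intake: 20.608, 155.882, 292.320, 360.027, 159.147, 205.680, 17.533.
Standard total = 67300; weights = 0.0966, 0.1516, 0.0936, 0.1129, 0.1085, 0.1857, 0.2511.
The 2018 intake: 0.0966×19.145 + 0.1516×176.916 + 0.0936×245.866 + 0.1129×317.953 + 0.1085×148.346 + 0.1857×173.483 + 0.2511×17.140 = 140.2006 per 1000.
The 2012 intake: 0.0966×20.608 + 0.1516×155.882 + 0.0936×292.320 + 0.1129×360.027 + 0.1085×159.147 + 0.1857×205.680 + 0.2511×17.533 = 153.5045 per 1000.
Difference = 140.2006 − 153.5045 = -13.3039.

-13.30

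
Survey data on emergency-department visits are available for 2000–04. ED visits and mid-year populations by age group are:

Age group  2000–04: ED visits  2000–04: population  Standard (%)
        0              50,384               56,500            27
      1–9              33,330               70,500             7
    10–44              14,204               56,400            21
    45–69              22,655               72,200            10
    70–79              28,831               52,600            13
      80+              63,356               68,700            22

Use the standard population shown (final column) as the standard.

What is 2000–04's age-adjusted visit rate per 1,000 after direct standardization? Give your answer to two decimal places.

632.27

Age-specific rates per 1,000 for 2000–04: 891.752, 472.766, 251.844, 313.781, 548.118, 922.213.
Standard weights: 0.27, 0.07, 0.21, 0.10, 0.13, 0.22.
Standardized rate: 0.2700×891.752 + 0.0700×472.766 + 0.2100×251.844 + 0.1000×313.781 + 0.1300×548.118 + 0.2200×922.213 = 632.2741 per 1,000.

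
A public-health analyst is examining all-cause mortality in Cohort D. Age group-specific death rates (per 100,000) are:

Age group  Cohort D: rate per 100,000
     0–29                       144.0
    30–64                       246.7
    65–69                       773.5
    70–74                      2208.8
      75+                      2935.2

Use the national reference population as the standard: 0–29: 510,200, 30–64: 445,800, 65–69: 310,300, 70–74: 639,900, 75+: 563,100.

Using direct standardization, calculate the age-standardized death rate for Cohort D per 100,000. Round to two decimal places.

1413.23

Standard total = 2,469,300; weights = 0.2066, 0.1805, 0.1257, 0.2591, 0.2280.
Standardized rate: 0.2066×144.0 + 0.1805×246.7 + 0.1257×773.5 + 0.2591×2208.8 + 0.2280×2935.2 = 1413.2292 per 100,000.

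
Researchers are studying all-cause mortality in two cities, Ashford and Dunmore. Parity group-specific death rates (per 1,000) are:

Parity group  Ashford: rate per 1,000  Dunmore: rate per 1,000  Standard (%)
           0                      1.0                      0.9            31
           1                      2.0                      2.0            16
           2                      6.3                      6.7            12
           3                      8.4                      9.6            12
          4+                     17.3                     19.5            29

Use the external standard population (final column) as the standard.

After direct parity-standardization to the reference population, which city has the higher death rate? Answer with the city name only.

Dunmore

Standard weights: 0.31, 0.16, 0.12, 0.12, 0.29.
Ashford: 0.3100×1.0 + 0.1600×2.0 + 0.1200×6.3 + 0.1200×8.4 + 0.2900×17.3 = 7.4110 per 1,000.
Dunmore: 0.3100×0.9 + 0.1600×2.0 + 0.1200×6.7 + 0.1200×9.6 + 0.2900×19.5 = 8.2100 per 1,000.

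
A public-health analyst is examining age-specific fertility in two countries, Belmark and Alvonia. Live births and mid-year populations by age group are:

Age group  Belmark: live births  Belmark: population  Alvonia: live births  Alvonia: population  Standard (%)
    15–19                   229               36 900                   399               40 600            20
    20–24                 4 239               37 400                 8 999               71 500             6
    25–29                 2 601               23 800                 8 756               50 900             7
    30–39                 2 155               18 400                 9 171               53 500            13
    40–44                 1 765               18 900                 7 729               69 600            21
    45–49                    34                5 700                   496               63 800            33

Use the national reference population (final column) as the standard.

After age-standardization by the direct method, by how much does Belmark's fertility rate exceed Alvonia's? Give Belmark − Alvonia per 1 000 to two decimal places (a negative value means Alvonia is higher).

Age-specific rates per 1 000 for Belmark: 6.206, 113.342, 109.286, 117.120, 93.386, 5.965.
For Alvonia: 9.828, 125.860, 172.024, 171.421, 111.049, 7.774.
Standard weights: 0.20, 0.06, 0.07, 0.13, 0.21, 0.33.
Belmark: 0.2000×6.206 + 0.0600×113.342 + 0.0700×109.286 + 0.1300×117.120 + 0.2100×93.386 + 0.3300×5.965 = 52.4968 per 1 000.
Alvonia: 0.2000×9.828 + 0.0600×125.860 + 0.0700×172.024 + 0.1300×171.421 + 0.2100×111.049 + 0.3300×7.774 = 69.7292 per 1 000.
Difference = 52.4968 − 69.7292 = -17.2324.

-17.23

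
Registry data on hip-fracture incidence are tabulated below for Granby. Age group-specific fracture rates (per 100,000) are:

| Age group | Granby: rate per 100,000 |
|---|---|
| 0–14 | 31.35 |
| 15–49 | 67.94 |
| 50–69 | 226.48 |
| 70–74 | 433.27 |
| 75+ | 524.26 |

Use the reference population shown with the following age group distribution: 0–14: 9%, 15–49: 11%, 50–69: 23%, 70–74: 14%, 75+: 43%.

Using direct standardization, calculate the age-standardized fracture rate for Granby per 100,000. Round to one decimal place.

348.5

Standard weights: 0.09, 0.11, 0.23, 0.14, 0.43.
Standardized rate: 0.0900×31.35 + 0.1100×67.94 + 0.2300×226.48 + 0.1400×433.27 + 0.4300×524.26 = 348.4749 per 100,000.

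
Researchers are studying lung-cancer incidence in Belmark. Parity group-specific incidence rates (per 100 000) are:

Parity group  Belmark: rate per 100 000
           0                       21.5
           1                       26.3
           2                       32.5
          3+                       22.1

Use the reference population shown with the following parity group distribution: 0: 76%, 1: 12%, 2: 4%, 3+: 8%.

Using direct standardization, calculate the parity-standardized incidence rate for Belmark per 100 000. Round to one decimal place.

22.6

Standard weights: 0.76, 0.12, 0.04, 0.08.
Standardized rate: 0.7600×21.5 + 0.1200×26.3 + 0.0400×32.5 + 0.0800×22.1 = 22.5640 per 100 000.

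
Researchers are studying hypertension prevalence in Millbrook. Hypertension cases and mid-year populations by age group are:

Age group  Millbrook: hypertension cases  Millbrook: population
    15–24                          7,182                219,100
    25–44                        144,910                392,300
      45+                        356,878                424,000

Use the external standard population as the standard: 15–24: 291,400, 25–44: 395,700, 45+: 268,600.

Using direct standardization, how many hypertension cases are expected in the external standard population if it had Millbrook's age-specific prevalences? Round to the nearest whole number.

Age-specific rates per 1,000 for Millbrook: 32.780, 369.386, 841.693.
Expected hypertension cases = Σ (standard pop × age-specific rate ÷ 1,000)
= 291,400×32.780/1,000 + 395,700×369.386/1,000 + 268,600×841.693/1,000
= 9551.96 + 146165.91 + 226078.85 = 381796.72.

381797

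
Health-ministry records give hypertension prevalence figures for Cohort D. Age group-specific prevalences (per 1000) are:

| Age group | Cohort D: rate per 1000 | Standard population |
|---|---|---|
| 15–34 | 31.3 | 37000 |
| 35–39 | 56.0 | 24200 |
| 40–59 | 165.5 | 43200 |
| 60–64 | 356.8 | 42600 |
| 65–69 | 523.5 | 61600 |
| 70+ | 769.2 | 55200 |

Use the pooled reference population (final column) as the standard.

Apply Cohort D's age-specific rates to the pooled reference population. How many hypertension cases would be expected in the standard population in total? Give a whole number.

Expected hypertension cases = Σ (standard pop × age-specific rate ÷ 1000)
= 37000×31.3/1000 + 24200×56.0/1000 + 43200×165.5/1000 + 42600×356.8/1000 + 61600×523.5/1000 + 55200×769.2/1000
= 1158.10 + 1355.20 + 7149.60 + 15199.68 + 32247.60 + 42459.84 = 99570.02.

99570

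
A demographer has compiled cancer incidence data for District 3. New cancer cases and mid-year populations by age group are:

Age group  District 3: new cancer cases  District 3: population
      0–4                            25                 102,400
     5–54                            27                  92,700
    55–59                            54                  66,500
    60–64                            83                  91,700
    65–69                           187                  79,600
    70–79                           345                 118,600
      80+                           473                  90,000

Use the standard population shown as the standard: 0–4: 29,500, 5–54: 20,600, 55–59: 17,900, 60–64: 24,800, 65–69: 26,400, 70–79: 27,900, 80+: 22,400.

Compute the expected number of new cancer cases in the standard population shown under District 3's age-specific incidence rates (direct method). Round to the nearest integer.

311

Age-specific rates per 100,000 for District 3: 24.41, 29.13, 81.20, 90.51, 234.92, 290.89, 525.56.
Expected new cancer cases = Σ (standard pop × age-specific rate ÷ 100,000)
= 29,500×24.41/100,000 + 20,600×29.13/100,000 + 17,900×81.20/100,000 + 24,800×90.51/100,000 + 26,400×234.92/100,000 + 27,900×290.89/100,000 + 22,400×525.56/100,000
= 7.20 + 6.00 + 14.54 + 22.45 + 62.02 + 81.16 + 117.72 = 311.09.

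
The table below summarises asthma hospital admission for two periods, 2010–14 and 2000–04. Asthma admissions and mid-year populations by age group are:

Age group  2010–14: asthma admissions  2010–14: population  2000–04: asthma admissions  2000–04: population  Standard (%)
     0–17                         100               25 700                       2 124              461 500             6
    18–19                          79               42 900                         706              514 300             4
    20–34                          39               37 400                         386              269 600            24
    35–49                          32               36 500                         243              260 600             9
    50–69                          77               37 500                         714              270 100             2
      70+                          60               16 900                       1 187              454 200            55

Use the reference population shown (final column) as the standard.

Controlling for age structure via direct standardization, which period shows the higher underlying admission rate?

2010–14

Age-specific rates per 10 000 for 2010–14: 38.91, 18.41, 10.43, 8.77, 20.53, 35.50.
For 2000–04: 46.02, 13.73, 14.32, 9.32, 26.43, 26.13.
Standard weights: 0.06, 0.04, 0.24, 0.09, 0.02, 0.55.
2010–14: 0.0600×38.91 + 0.0400×18.41 + 0.2400×10.43 + 0.0900×8.77 + 0.0200×20.53 + 0.5500×35.50 = 26.3002 per 10 000.
2000–04: 0.0600×46.02 + 0.0400×13.73 + 0.2400×14.32 + 0.0900×9.32 + 0.0200×26.43 + 0.5500×26.13 = 22.4883 per 10 000.
The crude rates (19.65 vs 24.03) would put 2000–04 higher, but that reflects its age composition; once standardized to a common age structure, 2010–14 has the higher underlying rate.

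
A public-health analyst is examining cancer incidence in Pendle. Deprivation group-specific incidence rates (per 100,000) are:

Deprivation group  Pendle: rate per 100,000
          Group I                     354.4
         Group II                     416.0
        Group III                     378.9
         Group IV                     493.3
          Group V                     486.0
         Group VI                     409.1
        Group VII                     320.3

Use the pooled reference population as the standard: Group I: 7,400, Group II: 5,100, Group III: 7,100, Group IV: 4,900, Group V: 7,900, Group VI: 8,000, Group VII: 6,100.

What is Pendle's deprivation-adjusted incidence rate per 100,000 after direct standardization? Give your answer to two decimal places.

406.83

Standard total = 46,500; weights = 0.1591, 0.1097, 0.1527, 0.1054, 0.1699, 0.1720, 0.1312.
Standardized rate: 0.1591×354.4 + 0.1097×416.0 + 0.1527×378.9 + 0.1054×493.3 + 0.1699×486.0 + 0.1720×409.1 + 0.1312×320.3 = 406.8290 per 100,000.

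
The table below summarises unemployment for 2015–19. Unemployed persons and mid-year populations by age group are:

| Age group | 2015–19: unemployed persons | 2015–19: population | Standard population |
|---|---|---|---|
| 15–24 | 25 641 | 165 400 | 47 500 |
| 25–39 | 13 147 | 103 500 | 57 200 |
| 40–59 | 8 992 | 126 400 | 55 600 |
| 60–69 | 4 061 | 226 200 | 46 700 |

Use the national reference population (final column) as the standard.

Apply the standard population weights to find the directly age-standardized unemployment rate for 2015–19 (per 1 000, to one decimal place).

Age-specific rates per 1 000 for 2015–19: 155.024, 127.024, 71.139, 17.953.
Standard total = 207 000; weights = 0.2295, 0.2763, 0.2686, 0.2256.
Standardized rate: 0.2295×155.024 + 0.2763×127.024 + 0.2686×71.139 + 0.2256×17.953 = 93.8318 per 1 000.

93.8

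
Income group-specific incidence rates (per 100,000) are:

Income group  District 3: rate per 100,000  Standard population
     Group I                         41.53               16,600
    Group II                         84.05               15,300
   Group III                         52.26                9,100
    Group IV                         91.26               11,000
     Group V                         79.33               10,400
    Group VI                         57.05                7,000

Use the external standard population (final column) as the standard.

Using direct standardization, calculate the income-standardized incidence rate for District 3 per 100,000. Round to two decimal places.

Standard total = 69,400; weights = 0.2392, 0.2205, 0.1311, 0.1585, 0.1499, 0.1009.
Standardized rate: 0.2392×41.53 + 0.2205×84.05 + 0.1311×52.26 + 0.1585×91.26 + 0.1499×79.33 + 0.1009×57.05 = 67.4232 per 100,000.

67.42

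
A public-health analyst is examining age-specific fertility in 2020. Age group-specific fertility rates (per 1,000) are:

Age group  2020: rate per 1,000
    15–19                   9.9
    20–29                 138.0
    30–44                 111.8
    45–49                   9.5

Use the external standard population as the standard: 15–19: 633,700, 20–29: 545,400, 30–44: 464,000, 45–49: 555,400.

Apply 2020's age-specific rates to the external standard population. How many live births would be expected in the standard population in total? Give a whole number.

Expected live births = Σ (standard pop × age-specific rate ÷ 1,000)
= 633,700×9.9/1,000 + 545,400×138.0/1,000 + 464,000×111.8/1,000 + 555,400×9.5/1,000
= 6273.63 + 75265.20 + 51875.20 + 5276.30 = 138690.33.

138690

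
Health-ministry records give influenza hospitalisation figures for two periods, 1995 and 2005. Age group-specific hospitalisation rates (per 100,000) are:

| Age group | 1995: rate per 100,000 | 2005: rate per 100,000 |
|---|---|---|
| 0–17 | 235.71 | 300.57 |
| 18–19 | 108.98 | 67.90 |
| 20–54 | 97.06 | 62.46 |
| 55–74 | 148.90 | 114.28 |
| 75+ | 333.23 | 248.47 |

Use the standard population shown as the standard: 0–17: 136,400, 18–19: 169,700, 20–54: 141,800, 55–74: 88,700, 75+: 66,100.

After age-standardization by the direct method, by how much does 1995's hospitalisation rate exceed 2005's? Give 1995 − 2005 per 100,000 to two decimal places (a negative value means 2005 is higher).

19.42

Standard total = 602,700; weights = 0.2263, 0.2816, 0.2353, 0.1472, 0.1097.
1995: 0.2263×235.71 + 0.2816×108.98 + 0.2353×97.06 + 0.1472×148.90 + 0.1097×333.23 = 165.3257 per 100,000.
2005: 0.2263×300.57 + 0.2816×67.90 + 0.2353×62.46 + 0.1472×114.28 + 0.1097×248.47 = 145.9063 per 100,000.
Difference = 165.3257 − 145.9063 = 19.4194.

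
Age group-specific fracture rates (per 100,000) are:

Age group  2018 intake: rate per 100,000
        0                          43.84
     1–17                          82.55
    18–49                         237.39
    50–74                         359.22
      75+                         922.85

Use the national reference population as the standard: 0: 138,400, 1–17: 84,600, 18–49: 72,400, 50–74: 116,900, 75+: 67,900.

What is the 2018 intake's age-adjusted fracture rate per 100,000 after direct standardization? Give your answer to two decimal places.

280.91

Standard total = 480,200; weights = 0.2882, 0.1762, 0.1508, 0.2434, 0.1414.
Standardized rate: 0.2882×43.84 + 0.1762×82.55 + 0.1508×237.39 + 0.2434×359.22 + 0.1414×922.85 = 280.9091 per 100,000.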